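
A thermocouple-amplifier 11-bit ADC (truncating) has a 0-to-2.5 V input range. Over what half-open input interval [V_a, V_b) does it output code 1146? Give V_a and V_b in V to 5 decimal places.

[1.39893 V, 1.40015 V)

LSB = 2.5/2^11 = 1.221 mV.
V_a = V_low + 1146·LSB = 1.39893 V; V_b = V_low + 1147·LSB = 1.40015 V.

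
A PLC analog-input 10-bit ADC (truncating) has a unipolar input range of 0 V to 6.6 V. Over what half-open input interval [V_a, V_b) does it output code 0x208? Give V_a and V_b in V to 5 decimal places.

LSB = 6.6/2^10 = 6.445 mV.
Code 0x208 = 520 decimal.
V_a = V_low + 520·LSB = 3.35156 V; V_b = V_low + 521·LSB = 3.35801 V.

[3.35156 V, 3.35801 V)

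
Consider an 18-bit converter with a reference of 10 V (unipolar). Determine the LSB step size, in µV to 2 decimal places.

Full-scale span = 10 V.
LSB = 10 / 2^18 = 10 / 262144 = 3.8147e-05 V = 38.15 µV.

38.15 µV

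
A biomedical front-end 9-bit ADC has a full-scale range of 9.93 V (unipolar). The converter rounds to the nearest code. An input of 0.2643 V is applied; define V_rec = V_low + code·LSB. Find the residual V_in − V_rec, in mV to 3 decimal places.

One LSB is 9.93 V / 512 = 19.395 mV.
Scaled input = 13.6276 LSBs, so code = 14.
Code 14 maps back to 0 + 14×0.0193945 V = 0.27152344 V.
V_in − V_rec = -0.00722344 V = -7.223 mV.

-7.223 mV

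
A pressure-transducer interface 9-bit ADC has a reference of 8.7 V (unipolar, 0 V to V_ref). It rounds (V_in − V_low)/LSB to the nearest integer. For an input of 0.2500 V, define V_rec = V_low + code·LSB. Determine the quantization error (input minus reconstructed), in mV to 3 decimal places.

LSB = 8.7/2^9 = 16.992 mV.
(0.2500 − 0)/0.0169922 = 14.7126; round gives code 15.
V_rec = 0 + 15·0.0169922 = 0.25488281 V.
Error = 0.2500 − 0.25488281 = -0.00488281 V = -4.883 mV.

-4.883 mV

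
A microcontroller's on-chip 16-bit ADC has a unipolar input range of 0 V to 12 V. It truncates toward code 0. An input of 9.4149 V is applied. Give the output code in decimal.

code 51417

With 65536 levels over 12 V, one step is 183.11 µV.
(9.4149 − 0) / 0.000183105 = 51417.907 LSBs.
Floor → code 51417.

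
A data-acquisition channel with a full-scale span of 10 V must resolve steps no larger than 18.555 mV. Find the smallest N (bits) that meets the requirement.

10 bits

Number of steps required ≥ 10 V / 18.555 mV = 538.94.
Need 2^N ≥ 538.94; 2^9 = 512, 2^10 = 1024.
Minimum N = 10.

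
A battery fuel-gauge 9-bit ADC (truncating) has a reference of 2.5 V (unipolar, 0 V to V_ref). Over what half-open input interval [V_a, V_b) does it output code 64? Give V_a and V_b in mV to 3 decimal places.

[312.500 mV, 317.383 mV)

LSB = 2.5/2^9 = 4.883 mV.
V_a = V_low + 64·LSB = 0.3125 V; V_b = V_low + 65·LSB = 0.317383 V.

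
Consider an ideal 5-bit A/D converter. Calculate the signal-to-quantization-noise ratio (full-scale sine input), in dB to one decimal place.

31.9 dB

SNR ≈ 6.02·N + 1.76 dB = 6.02·5 + 1.76 = 31.86 dB.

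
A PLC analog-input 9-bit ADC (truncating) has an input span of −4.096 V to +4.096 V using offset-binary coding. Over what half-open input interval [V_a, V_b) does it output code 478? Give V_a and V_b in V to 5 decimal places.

[3.55200 V, 3.56800 V)

LSB = 8.192/2^9 = 16.000 mV.
V_a = V_low + 478·LSB = 3.552 V; V_b = V_low + 479·LSB = 3.568 V.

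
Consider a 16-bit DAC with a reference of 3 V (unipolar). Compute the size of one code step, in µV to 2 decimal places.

45.78 µV

Full-scale span = 3 V.
LSB = 3 / 2^16 = 3 / 65536 = 4.57764e-05 V = 45.78 µV.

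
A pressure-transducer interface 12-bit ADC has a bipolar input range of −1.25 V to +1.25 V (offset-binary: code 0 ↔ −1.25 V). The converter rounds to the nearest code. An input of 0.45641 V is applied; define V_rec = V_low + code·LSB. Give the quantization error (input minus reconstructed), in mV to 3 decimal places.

LSB = 2.5/2^12 = 0.610 mV.
(0.45641 − (−1.25))/0.000610352 = 2795.7821; round gives code 2796.
V_rec = (−1.25) + 2796·0.000610352 = 0.45654297 V.
Error = 0.45641 − 0.45654297 = -0.000132969 V = -0.133 mV.

-0.133 mV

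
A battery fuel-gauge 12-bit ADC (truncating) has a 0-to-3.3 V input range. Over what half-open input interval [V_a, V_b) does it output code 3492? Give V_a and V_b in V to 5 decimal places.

[2.81338 V, 2.81418 V)

LSB = 3.3/2^12 = 0.806 mV.
V_a = V_low + 3492·LSB = 2.81338 V; V_b = V_low + 3493·LSB = 2.81418 V.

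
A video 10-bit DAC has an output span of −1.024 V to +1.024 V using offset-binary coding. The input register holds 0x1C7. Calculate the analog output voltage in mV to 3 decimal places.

LSB = 2.048 V / 2^10 = 2.000 mV.
Code 0x1C7 = 455 decimal.
V_out = (−1.024) + 455 × 0.002 V = -0.114 V.
= -114.000 mV.

-114.000 mV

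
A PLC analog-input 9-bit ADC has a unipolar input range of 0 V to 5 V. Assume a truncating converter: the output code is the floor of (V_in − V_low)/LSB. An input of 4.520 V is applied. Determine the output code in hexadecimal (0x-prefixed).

code 0x1CE (decimal 462)

Full-scale span = 5 V; LSB = 5/2^9 = 9.766 mV.
(V_in − V_low)/LSB = (4.520 − 0) / 0.00976562 = 462.848.
So the output code is 462.
In hexadecimal (0x-prefixed): 0x1CE.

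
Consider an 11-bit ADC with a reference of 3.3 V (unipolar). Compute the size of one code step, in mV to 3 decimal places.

1.611 mV

Full-scale span = 3.3 V.
LSB = 3.3 / 2^11 = 3.3 / 2048 = 0.00161133 V = 1.611 mV.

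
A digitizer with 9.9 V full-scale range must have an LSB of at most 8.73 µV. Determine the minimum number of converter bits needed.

Number of steps required ≥ 9.9 V / 8.73 µV = 1134020.62.
Need 2^N ≥ 1134020.62; 2^20 = 1048576, 2^21 = 2097152.
Minimum N = 21.

21 bits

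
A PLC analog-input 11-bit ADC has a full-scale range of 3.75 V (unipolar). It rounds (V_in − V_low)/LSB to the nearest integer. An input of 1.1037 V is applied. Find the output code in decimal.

Full-scale span = 3.75 V; LSB = 3.75/2^11 = 1.831 mV.
(1.1037 − 0) / 0.00183105 = 602.767 LSBs.
Round → code 603.

code 603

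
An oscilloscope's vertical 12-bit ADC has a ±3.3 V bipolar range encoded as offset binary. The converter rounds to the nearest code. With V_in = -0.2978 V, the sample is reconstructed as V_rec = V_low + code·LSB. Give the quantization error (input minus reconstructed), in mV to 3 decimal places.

0.296 mV

Step size: 6.6 V ÷ 2^12 = 1.611 mV.
(-0.2978 − (−3.3))/0.00161133 = 1863.1835; round gives code 1863.
Reconstructed: -0.2980957 V.
Difference: 0.000295703 V → 0.296 mV.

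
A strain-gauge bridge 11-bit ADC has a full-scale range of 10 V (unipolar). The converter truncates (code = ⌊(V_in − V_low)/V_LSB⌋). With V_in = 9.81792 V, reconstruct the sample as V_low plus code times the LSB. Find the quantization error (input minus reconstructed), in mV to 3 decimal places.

3.467 mV

One LSB is 10 V / 2048 = 4.883 mV.
(V_in − V_low)/LSB = (9.81792 − 0)/0.00488281 = 2010.7100 → code 2010 (floor).
Reconstructed: 9.8144531 V.
Difference: 0.00346687 V → 3.467 mV.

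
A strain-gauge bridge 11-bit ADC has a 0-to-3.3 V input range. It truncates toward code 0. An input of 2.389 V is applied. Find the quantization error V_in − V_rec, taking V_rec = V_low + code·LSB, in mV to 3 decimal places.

1.012 mV

Step size: 3.3 V ÷ 2^11 = 1.611 mV.
(2.389 − 0)/0.00161133 = 1482.6279; ⌊·⌋ gives code 1482.
V_rec = 0 + 1482·0.00161133 = 2.3879883 V.
Error = 2.389 − 2.3879883 = 0.00101172 V = 1.012 mV.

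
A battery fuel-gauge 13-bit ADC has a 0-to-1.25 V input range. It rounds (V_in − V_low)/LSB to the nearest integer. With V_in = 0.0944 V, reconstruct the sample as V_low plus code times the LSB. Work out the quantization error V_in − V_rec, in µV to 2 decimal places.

LSB = 1.25/2^13 = 152.59 µV.
(V_in − V_low)/LSB = (0.0944 − 0)/0.000152588 = 618.6598 → code 619 (round).
Reconstructed: 0.094451904 V.
V_in − V_rec = -5.19043e-05 V = -51.90 µV.

-51.90 µV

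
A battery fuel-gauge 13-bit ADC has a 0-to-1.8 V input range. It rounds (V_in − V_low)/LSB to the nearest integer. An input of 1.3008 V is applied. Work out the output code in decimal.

With 8192 levels over 1.8 V, one step is 219.73 µV.
Input sits at 5920.085 steps above V_low.
So the output code is 5920.

code 5920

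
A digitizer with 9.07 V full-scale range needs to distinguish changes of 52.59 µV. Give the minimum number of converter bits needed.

18 bits

Number of steps required ≥ 9.07 V / 52.59 µV = 172466.25.
Need 2^N ≥ 172466.25; 2^17 = 131072, 2^18 = 262144.
Minimum N = 18.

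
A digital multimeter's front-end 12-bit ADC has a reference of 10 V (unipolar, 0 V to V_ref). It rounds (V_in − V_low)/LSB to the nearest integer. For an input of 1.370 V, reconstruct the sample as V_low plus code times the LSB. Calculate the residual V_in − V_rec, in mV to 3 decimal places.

0.371 mV

LSB = 10/2^12 = 2.441 mV.
(1.370 − 0)/0.00244141 = 561.1520; round gives code 561.
Code 561 maps back to 0 + 561×0.00244141 V = 1.3696289 V.
Error = 1.370 − 1.3696289 = 0.000371094 V = 0.371 mV.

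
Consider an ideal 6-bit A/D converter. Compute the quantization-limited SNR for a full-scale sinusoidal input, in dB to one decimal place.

37.9 dB

SNR ≈ 6.02·N + 1.76 dB = 6.02·6 + 1.76 = 37.88 dB.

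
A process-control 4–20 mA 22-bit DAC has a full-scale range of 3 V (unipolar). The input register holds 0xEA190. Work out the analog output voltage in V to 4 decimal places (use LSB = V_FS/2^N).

LSB = 3 V / 2^22 = 0.72 µV.
Code 0xEA190 = 958864 decimal.
V_out = 0 + 958864 × 7.15256e-07 V = 0.685833 V.

0.6858 V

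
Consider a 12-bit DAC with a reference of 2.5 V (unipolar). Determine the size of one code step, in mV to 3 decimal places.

Full-scale span = 2.5 V.
LSB = 2.5 / 2^12 = 2.5 / 4096 = 0.000610352 V = 0.610 mV.

0.610 mV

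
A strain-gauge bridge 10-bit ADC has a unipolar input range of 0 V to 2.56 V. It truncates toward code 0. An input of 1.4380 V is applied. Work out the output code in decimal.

code 575

Full-scale span = 2.56 V; LSB = 2.56/2^10 = 2.500 mV.
(1.4380 − 0) / 0.0025 = 575.200 LSBs.
So the output code is 575.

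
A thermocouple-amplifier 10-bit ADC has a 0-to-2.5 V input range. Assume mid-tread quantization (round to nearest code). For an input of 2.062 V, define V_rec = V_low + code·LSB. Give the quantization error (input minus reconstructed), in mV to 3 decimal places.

-0.988 mV

LSB = 2.5/2^10 = 2.441 mV.
(V_in − V_low)/LSB = (2.062 − 0)/0.00244141 = 844.5952 → code 845 (round).
Code 845 maps back to 0 + 845×0.00244141 V = 2.0629883 V.
Error = 2.062 − 2.0629883 = -0.000988281 V = -0.988 mV.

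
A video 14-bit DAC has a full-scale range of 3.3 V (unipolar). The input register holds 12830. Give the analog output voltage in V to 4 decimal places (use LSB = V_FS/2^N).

2.5842 V

LSB = 3.3 V / 2^14 = 201.42 µV.
V_out = 0 + 12830 × 0.000201416 V = 2.58417 V.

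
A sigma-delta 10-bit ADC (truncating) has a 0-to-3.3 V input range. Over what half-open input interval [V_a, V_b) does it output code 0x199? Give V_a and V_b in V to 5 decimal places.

[1.31807 V, 1.32129 V)

LSB = 3.3/2^10 = 3.223 mV.
Code 0x199 = 409 decimal.
V_a = V_low + 409·LSB = 1.31807 V; V_b = V_low + 410·LSB = 1.32129 V.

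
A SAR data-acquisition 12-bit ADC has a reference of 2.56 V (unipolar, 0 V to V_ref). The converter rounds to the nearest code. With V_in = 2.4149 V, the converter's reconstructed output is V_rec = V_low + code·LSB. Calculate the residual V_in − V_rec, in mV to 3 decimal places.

One LSB is 2.56 V / 4096 = 0.625 mV.
(2.4149 − 0)/0.000625 = 3863.8400; round gives code 3864.
V_rec = 0 + 3864·0.000625 = 2.415 V.
V_in − V_rec = -0.0001 V = -0.100 mV.

-0.100 mV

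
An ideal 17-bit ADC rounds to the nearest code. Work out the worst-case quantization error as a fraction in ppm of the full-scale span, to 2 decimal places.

3.81 ppm

Rounding → worst-case error = ½ LSB = V_FS/2^18, so 1e+06/262144 = 3.8147 ppm of full scale.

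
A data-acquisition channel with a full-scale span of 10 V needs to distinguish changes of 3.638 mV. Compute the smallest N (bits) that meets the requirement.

12 bits

Number of steps required ≥ 10 V / 3.638 mV = 2748.76.
Need 2^N ≥ 2748.76; 2^11 = 2048, 2^12 = 4096.
Minimum N = 12.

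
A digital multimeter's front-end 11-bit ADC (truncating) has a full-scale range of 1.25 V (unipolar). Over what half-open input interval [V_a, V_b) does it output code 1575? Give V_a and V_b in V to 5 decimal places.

LSB = 1.25/2^11 = 0.610 mV.
V_a = V_low + 1575·LSB = 0.961304 V; V_b = V_low + 1576·LSB = 0.961914 V.

[0.96130 V, 0.96191 V)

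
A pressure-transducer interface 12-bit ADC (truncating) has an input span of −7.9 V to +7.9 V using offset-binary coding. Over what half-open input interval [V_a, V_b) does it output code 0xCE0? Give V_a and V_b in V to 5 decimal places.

[4.81406 V, 4.81792 V)

LSB = 15.8/2^12 = 3.857 mV.
Code 0xCE0 = 3296 decimal.
V_a = V_low + 3296·LSB = 4.81406 V; V_b = V_low + 3297·LSB = 4.81792 V.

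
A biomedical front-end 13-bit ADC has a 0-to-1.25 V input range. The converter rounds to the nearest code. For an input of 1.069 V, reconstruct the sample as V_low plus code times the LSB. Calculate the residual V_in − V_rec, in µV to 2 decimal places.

-30.76 µV

Step size: 1.25 V ÷ 2^13 = 152.59 µV.
(1.069 − 0)/0.000152588 = 7005.7984; round gives code 7006.
Code 7006 maps back to 0 + 7006×0.000152588 V = 1.0690308 V.
V_in − V_rec = -3.07617e-05 V = -30.76 µV.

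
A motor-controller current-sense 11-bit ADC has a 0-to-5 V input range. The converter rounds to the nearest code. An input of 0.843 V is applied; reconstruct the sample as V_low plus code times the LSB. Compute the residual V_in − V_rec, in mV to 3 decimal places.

0.715 mV

LSB = 5/2^11 = 2.441 mV.
(0.843 − 0)/0.00244141 = 345.2928; round gives code 345.
Code 345 maps back to 0 + 345×0.00244141 V = 0.84228516 V.
Difference: 0.000714844 V → 0.715 mV.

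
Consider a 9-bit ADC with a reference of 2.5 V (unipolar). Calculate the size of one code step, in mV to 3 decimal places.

Full-scale span = 2.5 V.
LSB = 2.5 / 2^9 = 2.5 / 512 = 0.00488281 V = 4.883 mV.

4.883 mV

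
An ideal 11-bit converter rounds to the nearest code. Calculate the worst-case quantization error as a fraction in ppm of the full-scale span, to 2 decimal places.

Rounding → worst-case error = ½ LSB = V_FS/2^12, so 1e+06/4096 = 244.141 ppm of full scale.

244.14 ppm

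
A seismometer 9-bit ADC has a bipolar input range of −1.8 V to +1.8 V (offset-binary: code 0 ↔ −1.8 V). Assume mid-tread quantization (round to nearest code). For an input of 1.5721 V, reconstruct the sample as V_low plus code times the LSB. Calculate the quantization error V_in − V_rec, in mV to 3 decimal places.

Step size: 3.6 V ÷ 2^9 = 7.031 mV.
(1.5721 − (−1.8))/0.00703125 = 479.5876; round gives code 480.
Code 480 maps back to (−1.8) + 480×0.00703125 V = 1.575 V.
Error = 1.5721 − 1.575 = -0.0029 V = -2.900 mV.

-2.900 mV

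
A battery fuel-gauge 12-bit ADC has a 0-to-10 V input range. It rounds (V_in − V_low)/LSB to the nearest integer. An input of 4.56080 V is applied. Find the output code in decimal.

LSB = 10 V / 4096 = 2.441 mV.
(V_in − V_low)/LSB = (4.56080 − 0) / 0.00244141 = 1868.104.
So the output code is 1868.

code 1868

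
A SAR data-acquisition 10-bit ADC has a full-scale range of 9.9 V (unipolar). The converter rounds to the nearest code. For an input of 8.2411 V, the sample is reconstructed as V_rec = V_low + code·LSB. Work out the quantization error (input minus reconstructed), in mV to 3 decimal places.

One LSB is 9.9 V / 1024 = 9.668 mV.
Scaled input = 852.4128 LSBs, so code = 852.
Reconstructed: 8.2371094 V.
V_in − V_rec = 0.00399063 V = 3.991 mV.

3.991 mV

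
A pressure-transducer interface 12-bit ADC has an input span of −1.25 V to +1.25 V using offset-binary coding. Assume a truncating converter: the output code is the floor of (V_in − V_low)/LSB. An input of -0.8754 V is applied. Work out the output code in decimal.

code 613

LSB = 2.5 V / 4096 = 0.610 mV.
Input sits at 613.745 steps above V_low.
⌊·⌋(613.745) = 613.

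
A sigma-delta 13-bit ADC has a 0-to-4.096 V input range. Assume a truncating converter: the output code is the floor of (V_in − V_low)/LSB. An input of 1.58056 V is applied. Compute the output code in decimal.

code 3161

With 8192 levels over 4.096 V, one step is 0.500 mV.
Input sits at 3161.120 steps above V_low.
Floor → code 3161.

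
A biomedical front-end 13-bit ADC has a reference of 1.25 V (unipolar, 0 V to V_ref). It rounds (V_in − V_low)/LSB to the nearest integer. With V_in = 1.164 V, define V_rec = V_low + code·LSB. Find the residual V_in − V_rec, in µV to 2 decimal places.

Step size: 1.25 V ÷ 2^13 = 152.59 µV.
(1.164 − 0)/0.000152588 = 7628.3904; round gives code 7628.
Code 7628 maps back to 0 + 7628×0.000152588 V = 1.1639404 V.
Error = 1.164 − 1.1639404 = 5.95703e-05 V = 59.57 µV.

59.57 µV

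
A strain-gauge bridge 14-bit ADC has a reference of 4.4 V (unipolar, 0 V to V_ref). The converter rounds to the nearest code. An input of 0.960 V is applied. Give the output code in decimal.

LSB = 4.4 V / 16384 = 268.55 µV.
(V_in − V_low)/LSB = (0.960 − 0) / 0.000268555 = 3574.691.
Round → code 3575.

code 3575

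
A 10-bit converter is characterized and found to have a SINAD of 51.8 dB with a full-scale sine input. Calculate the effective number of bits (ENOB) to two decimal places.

8.31 bits

ENOB = (SINAD − 1.76) / 6.02 = (51.8 − 1.76)/6.02 = 8.312.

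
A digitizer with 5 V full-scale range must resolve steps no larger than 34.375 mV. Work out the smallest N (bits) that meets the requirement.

Number of steps required ≥ 5 V / 34.375 mV = 145.45.
Need 2^N ≥ 145.45; 2^7 = 128, 2^8 = 256.
Minimum N = 8.

8 bits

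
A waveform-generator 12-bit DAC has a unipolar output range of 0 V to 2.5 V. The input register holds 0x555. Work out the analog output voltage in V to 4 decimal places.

LSB = 2.5 V / 2^12 = 0.610 mV.
Code 0x555 = 1365 decimal.
V_out = 0 + 1365 × 0.000610352 V = 0.83313 V.

0.8331 V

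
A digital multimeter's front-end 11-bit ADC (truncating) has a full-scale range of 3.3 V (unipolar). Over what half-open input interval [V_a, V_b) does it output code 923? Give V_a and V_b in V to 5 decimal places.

LSB = 3.3/2^11 = 1.611 mV.
V_a = V_low + 923·LSB = 1.48726 V; V_b = V_low + 924·LSB = 1.48887 V.

[1.48726 V, 1.48887 V)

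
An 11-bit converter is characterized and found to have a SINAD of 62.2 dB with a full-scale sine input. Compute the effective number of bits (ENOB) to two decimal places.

ENOB = (SINAD − 1.76) / 6.02 = (62.2 − 1.76)/6.02 = 10.040.

10.04 bits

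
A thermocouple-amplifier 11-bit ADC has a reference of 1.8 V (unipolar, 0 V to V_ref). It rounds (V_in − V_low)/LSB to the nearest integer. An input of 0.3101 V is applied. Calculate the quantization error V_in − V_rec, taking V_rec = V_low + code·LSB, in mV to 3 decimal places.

-0.154 mV

LSB = 1.8/2^11 = 0.879 mV.
(V_in − V_low)/LSB = (0.3101 − 0)/0.000878906 = 352.8249 → code 353 (round).
Code 353 maps back to 0 + 353×0.000878906 V = 0.31025391 V.
V_in − V_rec = -0.000153906 V = -0.154 mV.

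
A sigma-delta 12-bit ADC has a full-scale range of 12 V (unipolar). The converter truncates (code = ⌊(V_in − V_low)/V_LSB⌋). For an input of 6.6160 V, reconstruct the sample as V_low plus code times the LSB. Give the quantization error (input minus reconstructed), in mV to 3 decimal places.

Step size: 12 V ÷ 2^12 = 2.930 mV.
(V_in − V_low)/LSB = (6.6160 − 0)/0.00292969 = 2258.2613 → code 2258 (floor).
Reconstructed: 6.6152344 V.
Difference: 0.000765625 V → 0.766 mV.

0.766 mV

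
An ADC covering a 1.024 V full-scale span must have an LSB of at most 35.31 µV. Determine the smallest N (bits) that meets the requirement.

15 bits

Number of steps required ≥ 1.024 V / 35.31 µV = 29000.28.
Need 2^N ≥ 29000.28; 2^14 = 16384, 2^15 = 32768.
Minimum N = 15.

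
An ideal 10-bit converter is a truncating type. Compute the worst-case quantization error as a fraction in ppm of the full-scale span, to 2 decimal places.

Truncating → worst-case error = 1 LSB = V_FS/2^10, so 1e+06/1024 = 976.562 ppm of full scale.

976.56 ppm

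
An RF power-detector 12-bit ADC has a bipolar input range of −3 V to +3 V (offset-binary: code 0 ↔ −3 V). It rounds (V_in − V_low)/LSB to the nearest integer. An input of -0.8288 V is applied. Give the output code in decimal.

code 1482

LSB = 6 V / 4096 = 1.465 mV.
(-0.8288 − (−3)) / 0.00146484 = 1482.206 LSBs.
Round → code 1482.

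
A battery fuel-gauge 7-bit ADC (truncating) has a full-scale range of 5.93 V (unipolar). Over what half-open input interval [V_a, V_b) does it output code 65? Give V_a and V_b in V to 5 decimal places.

LSB = 5.93/2^7 = 46.328 mV.
V_a = V_low + 65·LSB = 3.01133 V; V_b = V_low + 66·LSB = 3.05766 V.

[3.01133 V, 3.05766 V)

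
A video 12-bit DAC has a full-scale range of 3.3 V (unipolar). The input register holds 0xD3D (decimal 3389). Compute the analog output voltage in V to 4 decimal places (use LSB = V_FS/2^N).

LSB = 3.3 V / 2^12 = 0.806 mV.
Code 0xD3D = 3389 decimal.
V_out = 0 + 3389 × 0.000805664 V = 2.7304 V.

2.7304 V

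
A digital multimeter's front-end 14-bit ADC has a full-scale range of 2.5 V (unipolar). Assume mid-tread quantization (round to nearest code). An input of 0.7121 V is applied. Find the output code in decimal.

With 16384 levels over 2.5 V, one step is 152.59 µV.
(V_in − V_low)/LSB = (0.7121 − 0) / 0.000152588 = 4666.819.
So the output code is 4667.

code 4667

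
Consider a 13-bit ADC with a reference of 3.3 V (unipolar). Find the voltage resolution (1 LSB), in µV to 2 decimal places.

402.83 µV

Full-scale span = 3.3 V.
LSB = 3.3 / 2^13 = 3.3 / 8192 = 0.000402832 V = 402.83 µV.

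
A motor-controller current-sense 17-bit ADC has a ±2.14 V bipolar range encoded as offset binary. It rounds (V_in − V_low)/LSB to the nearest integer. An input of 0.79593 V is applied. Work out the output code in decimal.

code 89911

Full-scale span = 4.28 V; LSB = 4.28/2^17 = 32.65 µV.
(0.79593 − (−2.14)) / 3.26538e-05 = 89910.798 LSBs.
Round → code 89911.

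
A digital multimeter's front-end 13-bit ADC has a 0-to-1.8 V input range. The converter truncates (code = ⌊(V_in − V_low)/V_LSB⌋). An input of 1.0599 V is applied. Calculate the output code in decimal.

code 4823

Full-scale span = 1.8 V; LSB = 1.8/2^13 = 219.73 µV.
Input sits at 4823.723 steps above V_low.
So the output code is 4823.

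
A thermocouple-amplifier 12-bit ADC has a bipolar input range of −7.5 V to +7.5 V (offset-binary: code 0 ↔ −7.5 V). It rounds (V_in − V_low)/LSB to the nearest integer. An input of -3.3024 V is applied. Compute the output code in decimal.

code 1146

Full-scale span = 15 V; LSB = 15/2^12 = 3.662 mV.
Input sits at 1146.225 steps above V_low.
round(1146.225) = 1146.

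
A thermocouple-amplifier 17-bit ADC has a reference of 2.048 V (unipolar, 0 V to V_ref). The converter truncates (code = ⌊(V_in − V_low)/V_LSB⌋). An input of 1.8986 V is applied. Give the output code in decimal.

code 121510

Full-scale span = 2.048 V; LSB = 2.048/2^17 = 15.62 µV.
(V_in − V_low)/LSB = (1.8986 − 0) / 1.5625e-05 = 121510.400.
So the output code is 121510.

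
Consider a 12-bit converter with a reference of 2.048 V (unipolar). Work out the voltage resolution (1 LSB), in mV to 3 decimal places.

Full-scale span = 2.048 V.
LSB = 2.048 / 2^12 = 2.048 / 4096 = 0.0005 V = 0.500 mV.

0.500 mV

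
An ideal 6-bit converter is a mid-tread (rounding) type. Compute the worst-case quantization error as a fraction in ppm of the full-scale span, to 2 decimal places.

Rounding → worst-case error = ½ LSB = V_FS/2^7, so 1e+06/128 = 7812.5 ppm of full scale.

7812.50 ppm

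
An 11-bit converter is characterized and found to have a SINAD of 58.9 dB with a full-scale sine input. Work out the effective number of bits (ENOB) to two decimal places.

ENOB = (SINAD − 1.76) / 6.02 = (58.9 − 1.76)/6.02 = 9.492.

9.49 bits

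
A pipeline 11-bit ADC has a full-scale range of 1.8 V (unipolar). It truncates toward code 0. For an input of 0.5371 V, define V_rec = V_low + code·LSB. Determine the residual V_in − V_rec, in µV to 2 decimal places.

88.28 µV

One LSB is 1.8 V / 2048 = 0.879 mV.
(V_in − V_low)/LSB = (0.5371 − 0)/0.000878906 = 611.1004 → code 611 (floor).
Reconstructed: 0.53701172 V.
V_in − V_rec = 8.82812e-05 V = 88.28 µV.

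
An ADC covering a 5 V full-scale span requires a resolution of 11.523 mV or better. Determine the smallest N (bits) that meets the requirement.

9 bits

Number of steps required ≥ 5 V / 11.523 mV = 433.91.
Need 2^N ≥ 433.91; 2^8 = 256, 2^9 = 512.
Minimum N = 9.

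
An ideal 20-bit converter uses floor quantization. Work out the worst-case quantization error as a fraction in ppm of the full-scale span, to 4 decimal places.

0.9537 ppm

Truncating → worst-case error = 1 LSB = V_FS/2^20, so 1e+06/1048576 = 0.953674 ppm of full scale.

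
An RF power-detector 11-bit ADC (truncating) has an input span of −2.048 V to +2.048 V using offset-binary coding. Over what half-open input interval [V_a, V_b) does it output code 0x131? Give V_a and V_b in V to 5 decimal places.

LSB = 4.096/2^11 = 2.000 mV.
Code 0x131 = 305 decimal.
V_a = V_low + 305·LSB = -1.438 V; V_b = V_low + 306·LSB = -1.436 V.

[-1.43800 V, -1.43600 V)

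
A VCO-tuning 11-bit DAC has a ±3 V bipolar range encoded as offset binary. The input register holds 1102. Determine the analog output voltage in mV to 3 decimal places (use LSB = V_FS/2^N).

228.516 mV

LSB = 6 V / 2^11 = 2.930 mV.
V_out = (−3) + 1102 × 0.00292969 V = 0.228516 V.
= 228.516 mV.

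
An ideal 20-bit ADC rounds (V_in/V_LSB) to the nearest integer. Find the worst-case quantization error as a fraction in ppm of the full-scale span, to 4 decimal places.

0.4768 ppm

Rounding → worst-case error = ½ LSB = V_FS/2^21, so 1e+06/2097152 = 0.476837 ppm of full scale.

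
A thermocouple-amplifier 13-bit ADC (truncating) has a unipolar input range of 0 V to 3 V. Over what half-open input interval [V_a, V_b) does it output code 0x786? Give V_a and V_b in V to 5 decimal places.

[0.70532 V, 0.70569 V)

LSB = 3/2^13 = 366.21 µV.
Code 0x786 = 1926 decimal.
V_a = V_low + 1926·LSB = 0.705322 V; V_b = V_low + 1927·LSB = 0.705688 V.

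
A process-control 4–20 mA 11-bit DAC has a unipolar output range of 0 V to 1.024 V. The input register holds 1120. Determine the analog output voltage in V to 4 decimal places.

LSB = 1.024 V / 2^11 = 0.500 mV.
V_out = 0 + 1120 × 0.0005 V = 0.56 V.

0.5600 V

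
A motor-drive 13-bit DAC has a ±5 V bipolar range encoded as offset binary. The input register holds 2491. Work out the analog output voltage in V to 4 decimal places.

-1.9592 V

LSB = 10 V / 2^13 = 1.221 mV.
V_out = (−5) + 2491 × 0.0012207 V = -1.95923 V.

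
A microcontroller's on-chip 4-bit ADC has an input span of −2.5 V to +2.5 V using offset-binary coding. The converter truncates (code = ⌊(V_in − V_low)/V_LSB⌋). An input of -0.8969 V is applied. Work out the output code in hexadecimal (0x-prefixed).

With 16 levels over 5 V, one step is 312.500 mV.
Input sits at 5.130 steps above V_low.
So the output code is 5.
In hexadecimal (0x-prefixed): 0x5.

code 0x5 (decimal 5)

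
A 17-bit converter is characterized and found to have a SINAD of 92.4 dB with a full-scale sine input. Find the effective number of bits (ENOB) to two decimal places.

ENOB = (SINAD − 1.76) / 6.02 = (92.4 − 1.76)/6.02 = 15.056.

15.06 bits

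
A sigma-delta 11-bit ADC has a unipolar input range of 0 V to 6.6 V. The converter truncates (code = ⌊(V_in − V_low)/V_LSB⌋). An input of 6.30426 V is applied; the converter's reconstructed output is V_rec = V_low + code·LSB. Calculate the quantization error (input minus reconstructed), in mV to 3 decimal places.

LSB = 6.6/2^11 = 3.223 mV.
(V_in − V_low)/LSB = (6.30426 − 0)/0.00322266 = 1956.2310 → code 1956 (floor).
Code 1956 maps back to 0 + 1956×0.00322266 V = 6.3035156 V.
Difference: 0.000744375 V → 0.744 mV.

0.744 mV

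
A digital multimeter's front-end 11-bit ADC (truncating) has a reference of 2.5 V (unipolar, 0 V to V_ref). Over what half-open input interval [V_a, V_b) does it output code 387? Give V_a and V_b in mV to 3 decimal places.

[472.412 mV, 473.633 mV)

LSB = 2.5/2^11 = 1.221 mV.
V_a = V_low + 387·LSB = 0.472412 V; V_b = V_low + 388·LSB = 0.473633 V.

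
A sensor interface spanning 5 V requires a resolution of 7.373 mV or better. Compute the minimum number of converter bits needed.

Number of steps required ≥ 5 V / 7.373 mV = 678.15.
Need 2^N ≥ 678.15; 2^9 = 512, 2^10 = 1024.
Minimum N = 10.

10 bits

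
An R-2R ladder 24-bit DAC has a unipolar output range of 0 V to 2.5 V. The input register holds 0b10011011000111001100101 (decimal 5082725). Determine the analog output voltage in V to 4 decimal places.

0.7574 V

LSB = 2.5 V / 2^24 = 0.15 µV.
Code 0b10011011000111001100101 = 5082725 decimal.
V_out = 0 + 5082725 × 1.49012e-07 V = 0.757385 V.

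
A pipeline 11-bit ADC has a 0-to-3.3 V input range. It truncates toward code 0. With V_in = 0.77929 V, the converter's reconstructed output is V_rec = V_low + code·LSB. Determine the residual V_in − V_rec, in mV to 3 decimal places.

1.019 mV

LSB = 3.3/2^11 = 1.611 mV.
(0.77929 − 0)/0.00161133 = 483.6321; ⌊·⌋ gives code 483.
V_rec = 0 + 483·0.00161133 = 0.77827148 V.
Difference: 0.00101852 V → 1.019 mV.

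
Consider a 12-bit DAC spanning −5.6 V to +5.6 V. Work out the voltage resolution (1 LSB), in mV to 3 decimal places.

2.734 mV

Full-scale span = 11.2 V.
LSB = 11.2 / 2^12 = 11.2 / 4096 = 0.00273437 V = 2.734 mV.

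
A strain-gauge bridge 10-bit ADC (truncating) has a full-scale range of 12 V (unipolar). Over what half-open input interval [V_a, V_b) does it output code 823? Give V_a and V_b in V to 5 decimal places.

[9.64453 V, 9.65625 V)

LSB = 12/2^10 = 11.719 mV.
V_a = V_low + 823·LSB = 9.64453 V; V_b = V_low + 824·LSB = 9.65625 V.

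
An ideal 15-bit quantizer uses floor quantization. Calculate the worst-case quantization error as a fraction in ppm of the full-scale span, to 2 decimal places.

Truncating → worst-case error = 1 LSB = V_FS/2^15, so 1e+06/32768 = 30.5176 ppm of full scale.

30.52 ppm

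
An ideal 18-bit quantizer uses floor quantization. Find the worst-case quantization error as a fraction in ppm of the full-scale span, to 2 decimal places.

Truncating → worst-case error = 1 LSB = V_FS/2^18, so 1e+06/262144 = 3.8147 ppm of full scale.

3.81 ppm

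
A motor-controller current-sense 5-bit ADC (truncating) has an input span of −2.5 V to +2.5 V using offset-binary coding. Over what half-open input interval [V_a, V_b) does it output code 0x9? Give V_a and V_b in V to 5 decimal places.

[-1.09375 V, -0.93750 V)

LSB = 5/2^5 = 156.250 mV.
Code 0x9 = 9 decimal.
V_a = V_low + 9·LSB = -1.09375 V; V_b = V_low + 10·LSB = -0.9375 V.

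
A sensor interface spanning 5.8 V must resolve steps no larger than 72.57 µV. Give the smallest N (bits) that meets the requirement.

17 bits

Number of steps required ≥ 5.8 V / 72.57 µV = 79922.83.
Need 2^N ≥ 79922.83; 2^16 = 65536, 2^17 = 131072.
Minimum N = 17.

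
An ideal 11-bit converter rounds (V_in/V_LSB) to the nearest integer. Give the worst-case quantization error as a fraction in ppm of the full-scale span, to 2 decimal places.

Rounding → worst-case error = ½ LSB = V_FS/2^12, so 1e+06/4096 = 244.141 ppm of full scale.

244.14 ppm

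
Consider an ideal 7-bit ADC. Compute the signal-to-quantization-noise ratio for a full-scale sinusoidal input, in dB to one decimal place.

43.9 dB

SNR ≈ 6.02·N + 1.76 dB = 6.02·7 + 1.76 = 43.90 dB.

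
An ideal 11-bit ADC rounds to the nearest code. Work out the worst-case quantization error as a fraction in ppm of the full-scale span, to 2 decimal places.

Rounding → worst-case error = ½ LSB = V_FS/2^12, so 1e+06/4096 = 244.141 ppm of full scale.

244.14 ppm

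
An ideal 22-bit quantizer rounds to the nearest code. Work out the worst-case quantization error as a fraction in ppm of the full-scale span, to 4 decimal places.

Rounding → worst-case error = ½ LSB = V_FS/2^23, so 1e+06/8388608 = 0.119209 ppm of full scale.

0.1192 ppm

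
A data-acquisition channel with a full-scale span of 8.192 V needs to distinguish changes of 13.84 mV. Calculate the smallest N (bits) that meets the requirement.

10 bits

Number of steps required ≥ 8.192 V / 13.84 mV = 591.91.
Need 2^N ≥ 591.91; 2^9 = 512, 2^10 = 1024.
Minimum N = 10.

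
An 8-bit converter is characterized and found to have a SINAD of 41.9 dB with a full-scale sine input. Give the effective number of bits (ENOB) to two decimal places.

6.67 bits

ENOB = (SINAD − 1.76) / 6.02 = (41.9 − 1.76)/6.02 = 6.668.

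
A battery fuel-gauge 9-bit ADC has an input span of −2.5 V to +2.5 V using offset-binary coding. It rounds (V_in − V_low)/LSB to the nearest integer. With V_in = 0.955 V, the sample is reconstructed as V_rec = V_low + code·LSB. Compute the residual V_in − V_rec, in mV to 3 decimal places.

Step size: 5 V ÷ 2^9 = 9.766 mV.
Scaled input = 353.7920 LSBs, so code = 354.
V_rec = (−2.5) + 354·0.00976562 = 0.95703125 V.
V_in − V_rec = -0.00203125 V = -2.031 mV.

-2.031 mV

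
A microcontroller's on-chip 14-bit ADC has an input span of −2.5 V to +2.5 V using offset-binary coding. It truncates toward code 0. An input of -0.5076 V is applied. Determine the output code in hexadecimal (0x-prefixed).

code 0x1980 (decimal 6528)

With 16384 levels over 5 V, one step is 305.18 µV.
(V_in − V_low)/LSB = (-0.5076 − (−2.5)) / 0.000305176 = 6528.696.
Floor → code 6528.
In hexadecimal (0x-prefixed): 0x1980.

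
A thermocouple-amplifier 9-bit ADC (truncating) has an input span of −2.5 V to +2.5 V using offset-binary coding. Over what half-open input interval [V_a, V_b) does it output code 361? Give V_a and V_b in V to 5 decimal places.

LSB = 5/2^9 = 9.766 mV.
V_a = V_low + 361·LSB = 1.02539 V; V_b = V_low + 362·LSB = 1.03516 V.

[1.02539 V, 1.03516 V)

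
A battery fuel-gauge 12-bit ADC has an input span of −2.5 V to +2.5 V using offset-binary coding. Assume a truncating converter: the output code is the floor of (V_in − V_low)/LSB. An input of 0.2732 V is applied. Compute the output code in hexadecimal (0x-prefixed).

code 0x8DF (decimal 2271)

With 4096 levels over 5 V, one step is 1.221 mV.
Input sits at 2271.805 steps above V_low.
⌊·⌋(2271.805) = 2271.
In hexadecimal (0x-prefixed): 0x8DF.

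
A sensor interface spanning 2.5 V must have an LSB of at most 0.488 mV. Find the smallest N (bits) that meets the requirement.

13 bits

Number of steps required ≥ 2.5 V / 0.488 mV = 5122.95.
Need 2^N ≥ 5122.95; 2^12 = 4096, 2^13 = 8192.
Minimum N = 13.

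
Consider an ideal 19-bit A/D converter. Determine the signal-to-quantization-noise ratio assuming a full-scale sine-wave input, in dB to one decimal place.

SNR ≈ 6.02·N + 1.76 dB = 6.02·19 + 1.76 = 116.14 dB.

116.1 dB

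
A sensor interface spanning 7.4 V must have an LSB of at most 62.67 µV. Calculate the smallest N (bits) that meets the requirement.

17 bits

Number of steps required ≥ 7.4 V / 62.67 µV = 118078.83.
Need 2^N ≥ 118078.83; 2^16 = 65536, 2^17 = 131072.
Minimum N = 17.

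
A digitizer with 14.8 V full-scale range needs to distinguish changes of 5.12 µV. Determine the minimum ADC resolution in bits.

22 bits

Number of steps required ≥ 14.8 V / 5.12 µV = 2890625.00.
Need 2^N ≥ 2890625.00; 2^21 = 2097152, 2^22 = 4194304.
Minimum N = 22.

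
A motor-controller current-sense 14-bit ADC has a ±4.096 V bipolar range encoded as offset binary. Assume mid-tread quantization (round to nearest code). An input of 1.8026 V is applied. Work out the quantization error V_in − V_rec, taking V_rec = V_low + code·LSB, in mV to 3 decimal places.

0.100 mV

LSB = 8.192/2^14 = 0.500 mV.
(V_in − V_low)/LSB = (1.8026 − (−4.096))/0.0005 = 11797.2000 → code 11797 (round).
Code 11797 maps back to (−4.096) + 11797×0.0005 V = 1.8025 V.
Difference: 0.0001 V → 0.100 mV.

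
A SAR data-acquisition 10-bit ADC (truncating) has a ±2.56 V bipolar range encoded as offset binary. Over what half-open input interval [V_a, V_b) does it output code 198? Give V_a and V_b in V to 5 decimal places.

LSB = 5.12/2^10 = 5.000 mV.
V_a = V_low + 198·LSB = -1.57 V; V_b = V_low + 199·LSB = -1.565 V.

[-1.57000 V, -1.56500 V)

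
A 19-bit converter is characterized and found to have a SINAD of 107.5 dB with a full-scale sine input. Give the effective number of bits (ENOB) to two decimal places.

ENOB = (SINAD − 1.76) / 6.02 = (107.5 − 1.76)/6.02 = 17.565.

17.56 bits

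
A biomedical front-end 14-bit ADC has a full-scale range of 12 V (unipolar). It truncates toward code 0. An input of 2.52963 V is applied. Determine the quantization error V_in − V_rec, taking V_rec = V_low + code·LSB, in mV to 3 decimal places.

0.577 mV

Step size: 12 V ÷ 2^14 = 0.732 mV.
Scaled input = 3453.7882 LSBs, so code = 3453.
V_rec = 0 + 3453·0.000732422 = 2.5290527 V.
V_in − V_rec = 0.000577266 V = 0.577 mV.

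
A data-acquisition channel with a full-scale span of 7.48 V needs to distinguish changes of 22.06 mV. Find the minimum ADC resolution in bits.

Number of steps required ≥ 7.48 V / 22.06 mV = 339.08.
Need 2^N ≥ 339.08; 2^8 = 256, 2^9 = 512.
Minimum N = 9.

9 bits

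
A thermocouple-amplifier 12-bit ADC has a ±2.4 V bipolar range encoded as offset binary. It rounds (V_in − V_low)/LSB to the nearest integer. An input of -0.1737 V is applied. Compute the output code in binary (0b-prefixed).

LSB = 4.8 V / 4096 = 1.172 mV.
(V_in − V_low)/LSB = (-0.1737 − (−2.4)) / 0.00117187 = 1899.776.
Round → code 1900.
In binary (0b-prefixed): 0b11101101100.

code 0b11101101100 (decimal 1900)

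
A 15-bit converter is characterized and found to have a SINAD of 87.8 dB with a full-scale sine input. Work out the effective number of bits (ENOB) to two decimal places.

ENOB = (SINAD − 1.76) / 6.02 = (87.8 − 1.76)/6.02 = 14.292.

14.29 bits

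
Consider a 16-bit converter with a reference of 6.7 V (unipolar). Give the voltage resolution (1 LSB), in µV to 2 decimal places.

102.23 µV

Full-scale span = 6.7 V.
LSB = 6.7 / 2^16 = 6.7 / 65536 = 0.000102234 V = 102.23 µV.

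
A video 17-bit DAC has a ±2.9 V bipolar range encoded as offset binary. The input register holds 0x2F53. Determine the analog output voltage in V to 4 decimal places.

-2.3639 V

LSB = 5.8 V / 2^17 = 44.25 µV.
Code 0x2F53 = 12115 decimal.
V_out = (−2.9) + 12115 × 4.42505e-05 V = -2.36391 V.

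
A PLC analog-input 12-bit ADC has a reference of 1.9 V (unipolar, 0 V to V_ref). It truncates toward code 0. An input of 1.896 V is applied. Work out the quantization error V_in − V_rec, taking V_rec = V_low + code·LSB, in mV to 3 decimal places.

0.175 mV

Step size: 1.9 V ÷ 2^12 = 463.87 µV.
(1.896 − 0)/0.000463867 = 4087.3768; ⌊·⌋ gives code 4087.
Reconstructed: 1.8958252 V.
Difference: 0.000174805 V → 0.175 mV.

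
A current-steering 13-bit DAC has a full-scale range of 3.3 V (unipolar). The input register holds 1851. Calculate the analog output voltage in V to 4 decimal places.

LSB = 3.3 V / 2^13 = 402.83 µV.
V_out = 0 + 1851 × 0.000402832 V = 0.745642 V.

0.7456 V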